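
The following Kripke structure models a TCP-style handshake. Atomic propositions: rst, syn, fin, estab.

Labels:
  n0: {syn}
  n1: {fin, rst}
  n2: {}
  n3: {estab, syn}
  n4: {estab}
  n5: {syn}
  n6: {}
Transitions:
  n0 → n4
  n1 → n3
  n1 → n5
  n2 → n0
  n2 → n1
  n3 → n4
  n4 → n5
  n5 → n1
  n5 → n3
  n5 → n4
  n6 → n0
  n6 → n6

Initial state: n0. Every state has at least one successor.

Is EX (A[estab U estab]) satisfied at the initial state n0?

States satisfying A[estab U estab]: {n3, n4}.
States satisfying EX (A[estab U estab]): {n0, n1, n3, n5}.
n0 ∈ Sat(EX (A[estab U estab])).

Holds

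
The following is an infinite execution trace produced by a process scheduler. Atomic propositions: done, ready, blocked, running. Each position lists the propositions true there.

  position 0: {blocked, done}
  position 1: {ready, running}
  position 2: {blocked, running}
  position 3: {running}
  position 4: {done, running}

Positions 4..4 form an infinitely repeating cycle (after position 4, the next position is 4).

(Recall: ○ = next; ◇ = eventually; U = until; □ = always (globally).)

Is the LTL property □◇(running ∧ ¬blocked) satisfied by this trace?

Holds

◇(running ∧ ¬blocked) holds at every position 0..4, and those are all positions ever visited, so □◇(running ∧ ¬blocked) holds.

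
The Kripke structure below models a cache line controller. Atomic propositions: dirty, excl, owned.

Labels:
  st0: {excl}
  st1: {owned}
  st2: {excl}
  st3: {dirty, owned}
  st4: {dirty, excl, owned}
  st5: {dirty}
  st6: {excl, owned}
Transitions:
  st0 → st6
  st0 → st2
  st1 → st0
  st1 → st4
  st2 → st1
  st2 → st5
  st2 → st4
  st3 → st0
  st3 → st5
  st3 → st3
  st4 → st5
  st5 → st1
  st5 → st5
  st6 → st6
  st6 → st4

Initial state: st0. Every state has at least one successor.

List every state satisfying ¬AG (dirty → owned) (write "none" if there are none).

{st0, st1, st2, st3, st4, st5, st6}

States satisfying dirty → owned: {st0, st1, st2, st3, st4, st6}.
States satisfying AG (dirty → owned): ∅.
States satisfying ¬AG (dirty → owned): {st0, st1, st2, st3, st4, st5, st6}.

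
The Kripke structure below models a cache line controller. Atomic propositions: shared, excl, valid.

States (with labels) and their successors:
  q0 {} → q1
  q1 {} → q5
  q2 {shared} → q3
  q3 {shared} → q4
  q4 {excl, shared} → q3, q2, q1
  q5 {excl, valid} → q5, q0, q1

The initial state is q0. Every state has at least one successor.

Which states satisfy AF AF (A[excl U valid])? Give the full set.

{q0, q1, q5}

States satisfying AF (A[excl U valid]): {q0, q1, q5}.
States satisfying AF AF (A[excl U valid]): {q0, q1, q5}.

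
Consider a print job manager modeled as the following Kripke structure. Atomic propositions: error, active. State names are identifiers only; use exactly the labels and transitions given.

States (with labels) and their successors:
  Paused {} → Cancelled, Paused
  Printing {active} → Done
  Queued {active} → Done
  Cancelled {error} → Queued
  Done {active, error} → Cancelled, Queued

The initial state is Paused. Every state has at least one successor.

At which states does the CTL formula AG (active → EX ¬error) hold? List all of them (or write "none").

none

States satisfying active → EX ¬error: {Paused, Cancelled, Done}.
States satisfying AG (active → EX ¬error): ∅.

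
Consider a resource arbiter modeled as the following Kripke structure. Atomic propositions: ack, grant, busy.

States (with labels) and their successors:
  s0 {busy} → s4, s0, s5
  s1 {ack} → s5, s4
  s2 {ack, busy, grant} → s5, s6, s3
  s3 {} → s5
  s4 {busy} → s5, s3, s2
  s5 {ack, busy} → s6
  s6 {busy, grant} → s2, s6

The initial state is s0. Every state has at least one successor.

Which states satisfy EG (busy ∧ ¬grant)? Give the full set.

States satisfying busy ∧ ¬grant: {s0, s4, s5}.
States satisfying EG (busy ∧ ¬grant): {s0}.

{s0}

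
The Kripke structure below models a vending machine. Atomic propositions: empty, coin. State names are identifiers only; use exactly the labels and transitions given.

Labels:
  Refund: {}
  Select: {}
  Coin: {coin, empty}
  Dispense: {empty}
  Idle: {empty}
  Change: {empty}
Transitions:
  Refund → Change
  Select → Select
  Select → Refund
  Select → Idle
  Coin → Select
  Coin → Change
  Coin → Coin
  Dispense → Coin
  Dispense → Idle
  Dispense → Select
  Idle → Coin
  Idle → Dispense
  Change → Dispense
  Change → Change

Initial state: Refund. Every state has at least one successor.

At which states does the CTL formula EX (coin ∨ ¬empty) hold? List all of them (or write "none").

{Select, Coin, Dispense, Idle}

States satisfying coin ∨ ¬empty: {Refund, Select, Coin}.
States satisfying EX (coin ∨ ¬empty): {Select, Coin, Dispense, Idle}.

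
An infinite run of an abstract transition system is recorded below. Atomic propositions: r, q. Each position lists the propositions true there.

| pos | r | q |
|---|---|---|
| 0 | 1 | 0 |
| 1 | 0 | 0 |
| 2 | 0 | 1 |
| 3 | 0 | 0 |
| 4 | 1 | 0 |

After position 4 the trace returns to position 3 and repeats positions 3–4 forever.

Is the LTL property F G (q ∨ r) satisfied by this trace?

G (q ∨ r) is false at every position 0..4, so it never becomes true and F G (q ∨ r) fails.

Does not hold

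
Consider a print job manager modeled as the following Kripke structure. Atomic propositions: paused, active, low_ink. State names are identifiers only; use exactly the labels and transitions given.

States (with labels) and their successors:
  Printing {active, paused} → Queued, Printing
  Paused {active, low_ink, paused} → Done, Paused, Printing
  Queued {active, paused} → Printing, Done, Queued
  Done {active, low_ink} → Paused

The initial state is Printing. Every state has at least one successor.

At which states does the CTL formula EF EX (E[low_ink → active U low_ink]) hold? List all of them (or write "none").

States satisfying EX (E[low_ink → active U low_ink]): {Printing, Paused, Queued, Done}.
States satisfying EF EX (E[low_ink → active U low_ink]): {Printing, Paused, Queued, Done}.

{Printing, Paused, Queued, Done}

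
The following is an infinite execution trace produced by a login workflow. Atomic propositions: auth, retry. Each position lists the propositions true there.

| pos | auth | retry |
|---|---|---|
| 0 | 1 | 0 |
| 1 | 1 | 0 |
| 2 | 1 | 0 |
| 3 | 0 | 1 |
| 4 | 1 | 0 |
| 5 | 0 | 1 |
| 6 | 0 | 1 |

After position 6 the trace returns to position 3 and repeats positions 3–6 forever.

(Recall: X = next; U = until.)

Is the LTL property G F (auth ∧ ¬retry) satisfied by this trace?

Holds

F (auth ∧ ¬retry) holds at every position 0..6, and those are all positions ever visited, so G F (auth ∧ ¬retry) holds.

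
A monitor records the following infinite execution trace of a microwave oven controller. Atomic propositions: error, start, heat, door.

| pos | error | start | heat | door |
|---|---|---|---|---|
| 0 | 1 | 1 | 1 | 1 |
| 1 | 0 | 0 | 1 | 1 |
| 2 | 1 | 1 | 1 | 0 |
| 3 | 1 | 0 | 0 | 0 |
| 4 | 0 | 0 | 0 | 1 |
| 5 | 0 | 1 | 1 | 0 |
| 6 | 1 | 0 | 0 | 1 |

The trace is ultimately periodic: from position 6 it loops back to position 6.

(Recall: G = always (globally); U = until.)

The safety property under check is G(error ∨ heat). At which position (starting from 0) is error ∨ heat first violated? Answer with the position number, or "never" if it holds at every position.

Check error ∨ heat at each position in order: 0 ✓, 1 ✓, 2 ✓, 3 ✓.
At position 4 the labels are {door}, so error ∨ heat is false there. This is the first violation.

4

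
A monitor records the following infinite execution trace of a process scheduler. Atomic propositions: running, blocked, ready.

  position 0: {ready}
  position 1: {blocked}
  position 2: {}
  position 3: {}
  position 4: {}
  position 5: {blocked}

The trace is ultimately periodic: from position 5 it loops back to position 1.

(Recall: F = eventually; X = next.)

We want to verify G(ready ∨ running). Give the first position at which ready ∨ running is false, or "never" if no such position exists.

Check ready ∨ running at each position in order: 0 ✓.
At position 1 the labels are {blocked}, so ready ∨ running is false there. This is the first violation.

1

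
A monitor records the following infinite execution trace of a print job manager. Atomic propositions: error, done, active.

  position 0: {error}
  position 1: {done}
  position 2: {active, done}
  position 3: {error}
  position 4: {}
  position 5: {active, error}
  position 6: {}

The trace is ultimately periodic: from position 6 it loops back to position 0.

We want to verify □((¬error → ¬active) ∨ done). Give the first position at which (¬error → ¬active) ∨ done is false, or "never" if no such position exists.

never

(¬error → ¬active) ∨ done holds at every position 0..6, and those are all the positions the trace ever visits, so the invariant □((¬error → ¬active) ∨ done) is never violated.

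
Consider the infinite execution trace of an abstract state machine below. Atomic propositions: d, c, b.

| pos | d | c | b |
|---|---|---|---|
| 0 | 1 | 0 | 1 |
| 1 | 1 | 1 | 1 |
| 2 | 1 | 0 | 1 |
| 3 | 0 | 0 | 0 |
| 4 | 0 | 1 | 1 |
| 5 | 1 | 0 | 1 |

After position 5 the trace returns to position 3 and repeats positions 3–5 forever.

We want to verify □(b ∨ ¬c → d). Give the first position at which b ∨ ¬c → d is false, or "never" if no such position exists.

Check b ∨ ¬c → d at each position in order: 0 ✓, 1 ✓, 2 ✓.
At position 3 the labels are {}, so b ∨ ¬c → d is false there. This is the first violation.

3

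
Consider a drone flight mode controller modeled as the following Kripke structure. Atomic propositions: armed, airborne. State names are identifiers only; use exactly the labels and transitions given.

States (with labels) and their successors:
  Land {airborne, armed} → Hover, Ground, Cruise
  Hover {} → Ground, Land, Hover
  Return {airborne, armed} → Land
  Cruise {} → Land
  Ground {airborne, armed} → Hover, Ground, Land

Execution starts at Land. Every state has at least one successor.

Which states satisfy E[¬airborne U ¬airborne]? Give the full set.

States satisfying ¬airborne: {Hover, Cruise}.
States satisfying E[¬airborne U ¬airborne]: {Hover, Cruise}.

{Hover, Cruise}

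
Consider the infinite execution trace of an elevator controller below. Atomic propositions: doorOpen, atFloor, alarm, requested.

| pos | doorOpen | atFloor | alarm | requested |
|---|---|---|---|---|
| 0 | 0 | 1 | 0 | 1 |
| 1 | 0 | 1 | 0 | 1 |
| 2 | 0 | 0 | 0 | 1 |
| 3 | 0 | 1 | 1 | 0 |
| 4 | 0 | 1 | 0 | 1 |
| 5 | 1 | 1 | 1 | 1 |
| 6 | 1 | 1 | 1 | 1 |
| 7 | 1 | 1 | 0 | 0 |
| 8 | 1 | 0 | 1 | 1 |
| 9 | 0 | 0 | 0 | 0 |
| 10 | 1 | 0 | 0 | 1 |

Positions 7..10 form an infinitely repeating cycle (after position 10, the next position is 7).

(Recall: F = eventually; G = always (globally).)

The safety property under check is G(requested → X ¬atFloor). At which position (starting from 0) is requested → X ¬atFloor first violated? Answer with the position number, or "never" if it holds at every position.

0

At position 0 the labels are {atFloor, requested} and the next position 1 has {atFloor, requested}, so requested → X ¬atFloor is false there. This is the first violation.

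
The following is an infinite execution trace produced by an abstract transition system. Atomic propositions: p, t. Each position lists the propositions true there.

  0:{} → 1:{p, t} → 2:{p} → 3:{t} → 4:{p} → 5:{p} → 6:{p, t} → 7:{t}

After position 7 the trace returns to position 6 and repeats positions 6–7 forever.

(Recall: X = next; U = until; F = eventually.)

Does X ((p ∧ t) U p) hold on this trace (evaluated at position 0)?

The position after 0 is 1; (p ∧ t) U p is true there.

Satisfied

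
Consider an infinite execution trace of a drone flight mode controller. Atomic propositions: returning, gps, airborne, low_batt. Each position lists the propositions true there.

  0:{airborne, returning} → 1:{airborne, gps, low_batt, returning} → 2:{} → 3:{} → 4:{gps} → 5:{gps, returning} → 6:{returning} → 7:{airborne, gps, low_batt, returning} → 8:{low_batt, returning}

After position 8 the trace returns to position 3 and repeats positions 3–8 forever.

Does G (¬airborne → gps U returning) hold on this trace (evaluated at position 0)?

¬airborne → gps U returning must hold at every position from 0 onward. It fails at position 2, so G (¬airborne → gps U returning) is false.
Positions where ¬airborne holds: 2, 3, 4, 5, 6, 8.
Check gps U returning at each: 2→fails, 3→fails, 4→ok, 5→ok, 6→ok, 8→ok.

Violated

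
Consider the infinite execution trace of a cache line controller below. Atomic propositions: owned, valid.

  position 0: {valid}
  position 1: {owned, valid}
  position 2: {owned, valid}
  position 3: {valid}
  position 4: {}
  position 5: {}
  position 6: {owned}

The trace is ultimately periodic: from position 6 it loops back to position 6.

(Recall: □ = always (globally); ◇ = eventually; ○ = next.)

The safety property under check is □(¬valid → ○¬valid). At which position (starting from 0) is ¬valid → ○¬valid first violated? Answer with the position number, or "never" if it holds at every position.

¬valid → ○¬valid holds at every position 0..6, and those are all the positions the trace ever visits, so the invariant □(¬valid → ○¬valid) is never violated.

never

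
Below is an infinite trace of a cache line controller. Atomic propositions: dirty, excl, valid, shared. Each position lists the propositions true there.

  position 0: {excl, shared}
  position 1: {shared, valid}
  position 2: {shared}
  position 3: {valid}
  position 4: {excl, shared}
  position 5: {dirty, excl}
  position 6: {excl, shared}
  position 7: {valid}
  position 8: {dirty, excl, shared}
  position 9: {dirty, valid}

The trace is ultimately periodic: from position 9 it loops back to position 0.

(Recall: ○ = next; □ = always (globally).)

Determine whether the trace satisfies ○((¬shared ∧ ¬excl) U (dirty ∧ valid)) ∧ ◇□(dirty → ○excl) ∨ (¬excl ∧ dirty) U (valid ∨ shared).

Satisfied

Walking from position 0: valid ∨ shared first holds at position 0, and ¬excl ∧ dirty holds at every earlier position along the way, so (¬excl ∧ dirty) U (valid ∨ shared) holds.
At position 0: ○((¬shared ∧ ¬excl) U (dirty ∧ valid)) ∧ ◇□(dirty → ○excl) is false; (¬excl ∧ dirty) U (valid ∨ shared) is true; so ○((¬shared ∧ ¬excl) U (dirty ∧ valid)) ∧ ◇□(dirty → ○excl) ∨ (¬excl ∧ dirty) U (valid ∨ shared) is true.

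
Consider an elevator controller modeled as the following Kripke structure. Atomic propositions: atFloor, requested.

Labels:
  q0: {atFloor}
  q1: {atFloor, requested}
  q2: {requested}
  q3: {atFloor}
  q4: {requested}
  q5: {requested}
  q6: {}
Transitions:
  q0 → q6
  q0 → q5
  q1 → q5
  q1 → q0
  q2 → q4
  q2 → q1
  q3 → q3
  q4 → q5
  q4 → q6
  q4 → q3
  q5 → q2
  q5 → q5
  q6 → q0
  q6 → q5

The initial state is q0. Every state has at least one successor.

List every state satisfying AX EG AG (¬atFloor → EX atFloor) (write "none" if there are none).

States satisfying EG AG (¬atFloor → EX atFloor): {q3}.
States satisfying AX EG AG (¬atFloor → EX atFloor): {q3}.

{q3}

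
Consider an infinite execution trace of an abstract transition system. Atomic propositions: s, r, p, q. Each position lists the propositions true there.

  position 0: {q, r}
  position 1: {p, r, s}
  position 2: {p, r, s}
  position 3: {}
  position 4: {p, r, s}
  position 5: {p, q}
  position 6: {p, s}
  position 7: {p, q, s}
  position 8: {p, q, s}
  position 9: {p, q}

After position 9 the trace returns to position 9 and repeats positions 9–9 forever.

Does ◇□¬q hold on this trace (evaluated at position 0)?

Does not hold

□¬q is false at every position 0..9, so it never becomes true and ◇□¬q fails.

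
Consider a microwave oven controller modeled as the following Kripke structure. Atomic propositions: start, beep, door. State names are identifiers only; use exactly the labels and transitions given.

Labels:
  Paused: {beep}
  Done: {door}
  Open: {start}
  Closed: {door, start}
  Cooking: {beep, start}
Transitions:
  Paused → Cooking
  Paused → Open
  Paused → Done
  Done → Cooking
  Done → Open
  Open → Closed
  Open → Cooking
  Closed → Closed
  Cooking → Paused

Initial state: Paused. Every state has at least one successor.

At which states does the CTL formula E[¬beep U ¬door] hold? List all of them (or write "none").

{Paused, Done, Open, Cooking}

States satisfying ¬beep: {Done, Open, Closed}.
States satisfying ¬door: {Paused, Open, Cooking}.
States satisfying E[¬beep U ¬door]: {Paused, Done, Open, Cooking}.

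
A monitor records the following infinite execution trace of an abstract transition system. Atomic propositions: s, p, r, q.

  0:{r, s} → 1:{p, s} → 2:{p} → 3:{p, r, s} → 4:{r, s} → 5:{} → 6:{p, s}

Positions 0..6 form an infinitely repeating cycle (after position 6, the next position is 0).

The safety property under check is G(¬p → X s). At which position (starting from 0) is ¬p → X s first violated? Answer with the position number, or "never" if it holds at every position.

4

Check ¬p → X s at each position in order: 0 ✓, 1 ✓, 2 ✓, 3 ✓.
At position 4 the labels are {r, s} and the next position 5 has {}, so ¬p → X s is false there. This is the first violation.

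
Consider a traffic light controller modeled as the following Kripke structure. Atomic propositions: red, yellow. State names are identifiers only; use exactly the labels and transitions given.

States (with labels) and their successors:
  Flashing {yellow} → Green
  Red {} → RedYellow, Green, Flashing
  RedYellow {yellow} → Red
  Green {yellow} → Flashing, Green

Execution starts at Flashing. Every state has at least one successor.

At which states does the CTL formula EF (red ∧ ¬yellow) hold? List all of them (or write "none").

States satisfying red ∧ ¬yellow: ∅.
States satisfying EF (red ∧ ¬yellow): ∅.

none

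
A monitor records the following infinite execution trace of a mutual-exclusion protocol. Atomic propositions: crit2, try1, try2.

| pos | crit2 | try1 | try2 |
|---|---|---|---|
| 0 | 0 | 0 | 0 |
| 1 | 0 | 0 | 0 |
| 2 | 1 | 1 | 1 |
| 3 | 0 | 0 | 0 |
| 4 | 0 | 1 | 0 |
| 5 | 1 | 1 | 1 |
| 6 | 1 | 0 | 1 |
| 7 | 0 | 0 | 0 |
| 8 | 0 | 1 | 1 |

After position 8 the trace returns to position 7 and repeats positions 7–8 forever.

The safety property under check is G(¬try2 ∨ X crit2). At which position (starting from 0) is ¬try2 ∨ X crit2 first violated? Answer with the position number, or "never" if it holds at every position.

2

Check ¬try2 ∨ X crit2 at each position in order: 0 ✓, 1 ✓.
At position 2 the labels are {crit2, try1, try2} and the next position 3 has {}, so ¬try2 ∨ X crit2 is false there. This is the first violation.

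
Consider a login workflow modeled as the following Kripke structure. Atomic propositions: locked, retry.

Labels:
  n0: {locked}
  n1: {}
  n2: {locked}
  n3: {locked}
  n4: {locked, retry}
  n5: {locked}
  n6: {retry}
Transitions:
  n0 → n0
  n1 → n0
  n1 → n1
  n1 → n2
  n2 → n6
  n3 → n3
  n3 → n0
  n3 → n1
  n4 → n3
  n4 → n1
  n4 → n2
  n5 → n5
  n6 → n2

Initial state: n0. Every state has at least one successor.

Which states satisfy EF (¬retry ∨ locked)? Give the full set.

{n0, n1, n2, n3, n4, n5, n6}

States satisfying ¬retry ∨ locked: {n0, n1, n2, n3, n4, n5}.
States satisfying EF (¬retry ∨ locked): {n0, n1, n2, n3, n4, n5, n6}.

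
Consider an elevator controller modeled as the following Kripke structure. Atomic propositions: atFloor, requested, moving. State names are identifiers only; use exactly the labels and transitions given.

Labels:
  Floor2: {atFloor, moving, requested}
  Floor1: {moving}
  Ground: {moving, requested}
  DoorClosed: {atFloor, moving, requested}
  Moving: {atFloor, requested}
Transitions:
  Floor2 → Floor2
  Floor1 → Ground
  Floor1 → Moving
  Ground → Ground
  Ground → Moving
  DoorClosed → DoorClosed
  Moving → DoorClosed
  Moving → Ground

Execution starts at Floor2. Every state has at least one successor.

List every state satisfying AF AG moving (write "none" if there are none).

{Floor2, DoorClosed}

States satisfying AG moving: {Floor2, DoorClosed}.
States satisfying AF AG moving: {Floor2, DoorClosed}.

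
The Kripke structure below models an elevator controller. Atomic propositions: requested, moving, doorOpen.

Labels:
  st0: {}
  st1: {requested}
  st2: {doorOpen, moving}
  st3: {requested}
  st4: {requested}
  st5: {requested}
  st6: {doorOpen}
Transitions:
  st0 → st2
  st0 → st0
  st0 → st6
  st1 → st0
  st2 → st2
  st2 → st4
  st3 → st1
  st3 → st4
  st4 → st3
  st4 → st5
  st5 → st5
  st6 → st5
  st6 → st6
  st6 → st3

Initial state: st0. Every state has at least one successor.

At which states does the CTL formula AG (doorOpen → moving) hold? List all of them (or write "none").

States satisfying doorOpen → moving: {st0, st1, st2, st3, st4, st5}.
States satisfying AG (doorOpen → moving): {st5}.

{st5}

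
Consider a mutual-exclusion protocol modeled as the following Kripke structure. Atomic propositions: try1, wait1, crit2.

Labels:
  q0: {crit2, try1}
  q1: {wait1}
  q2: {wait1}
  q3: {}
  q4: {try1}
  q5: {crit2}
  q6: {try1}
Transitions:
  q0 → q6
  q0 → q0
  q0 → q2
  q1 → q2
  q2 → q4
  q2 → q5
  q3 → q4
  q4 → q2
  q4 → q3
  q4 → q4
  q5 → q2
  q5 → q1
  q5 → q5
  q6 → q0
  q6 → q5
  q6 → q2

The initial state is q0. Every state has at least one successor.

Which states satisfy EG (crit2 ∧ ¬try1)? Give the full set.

States satisfying crit2 ∧ ¬try1: {q5}.
States satisfying EG (crit2 ∧ ¬try1): {q5}.

{q5}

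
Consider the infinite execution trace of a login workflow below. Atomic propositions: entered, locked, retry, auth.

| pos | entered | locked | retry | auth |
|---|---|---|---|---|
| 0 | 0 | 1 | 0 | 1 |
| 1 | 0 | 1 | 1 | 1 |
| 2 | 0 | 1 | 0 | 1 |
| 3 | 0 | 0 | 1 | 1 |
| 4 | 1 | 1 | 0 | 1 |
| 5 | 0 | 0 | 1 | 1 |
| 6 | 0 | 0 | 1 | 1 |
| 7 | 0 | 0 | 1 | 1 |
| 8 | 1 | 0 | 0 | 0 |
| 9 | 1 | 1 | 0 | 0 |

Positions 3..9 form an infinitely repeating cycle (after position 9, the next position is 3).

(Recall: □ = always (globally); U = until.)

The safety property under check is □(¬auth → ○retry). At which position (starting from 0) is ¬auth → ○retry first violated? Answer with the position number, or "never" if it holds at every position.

8

Check ¬auth → ○retry at each position in order: 0 ✓, 1 ✓, 2 ✓, 3 ✓, 4 ✓, 5 ✓, 6 ✓, 7 ✓.
At position 8 the labels are {entered} and the next position 9 has {entered, locked}, so ¬auth → ○retry is false there. This is the first violation.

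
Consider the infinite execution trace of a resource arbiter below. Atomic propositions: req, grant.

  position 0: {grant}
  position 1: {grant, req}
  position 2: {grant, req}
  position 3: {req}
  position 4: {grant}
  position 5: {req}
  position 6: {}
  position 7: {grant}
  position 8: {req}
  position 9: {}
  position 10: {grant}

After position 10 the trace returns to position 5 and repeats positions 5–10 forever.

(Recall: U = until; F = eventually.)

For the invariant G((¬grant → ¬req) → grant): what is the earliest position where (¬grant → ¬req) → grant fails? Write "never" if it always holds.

6

Check (¬grant → ¬req) → grant at each position in order: 0 ✓, 1 ✓, 2 ✓, 3 ✓, 4 ✓, 5 ✓.
At position 6 the labels are {}, so (¬grant → ¬req) → grant is false there. This is the first violation.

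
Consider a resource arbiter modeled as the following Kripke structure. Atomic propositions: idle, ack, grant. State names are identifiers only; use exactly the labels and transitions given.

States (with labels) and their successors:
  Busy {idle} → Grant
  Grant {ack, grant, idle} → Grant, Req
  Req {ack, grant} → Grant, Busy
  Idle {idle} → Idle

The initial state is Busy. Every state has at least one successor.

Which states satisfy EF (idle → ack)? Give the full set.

{Busy, Grant, Req}

States satisfying idle → ack: {Grant, Req}.
States satisfying EF (idle → ack): {Busy, Grant, Req}.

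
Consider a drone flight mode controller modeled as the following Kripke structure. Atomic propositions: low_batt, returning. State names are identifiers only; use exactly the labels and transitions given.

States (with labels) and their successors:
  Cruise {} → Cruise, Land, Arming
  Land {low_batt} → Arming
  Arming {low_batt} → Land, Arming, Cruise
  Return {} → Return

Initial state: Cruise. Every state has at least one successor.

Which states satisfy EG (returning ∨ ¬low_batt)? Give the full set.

States satisfying returning ∨ ¬low_batt: {Cruise, Return}.
States satisfying EG (returning ∨ ¬low_batt): {Cruise, Return}.

{Cruise, Return}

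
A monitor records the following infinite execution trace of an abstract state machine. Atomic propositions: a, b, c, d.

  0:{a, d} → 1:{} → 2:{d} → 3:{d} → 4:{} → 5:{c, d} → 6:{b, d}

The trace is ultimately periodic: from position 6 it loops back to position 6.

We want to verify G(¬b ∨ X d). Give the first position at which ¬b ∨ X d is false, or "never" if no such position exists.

¬b ∨ X d holds at every position 0..6, and those are all the positions the trace ever visits, so the invariant G(¬b ∨ X d) is never violated.

never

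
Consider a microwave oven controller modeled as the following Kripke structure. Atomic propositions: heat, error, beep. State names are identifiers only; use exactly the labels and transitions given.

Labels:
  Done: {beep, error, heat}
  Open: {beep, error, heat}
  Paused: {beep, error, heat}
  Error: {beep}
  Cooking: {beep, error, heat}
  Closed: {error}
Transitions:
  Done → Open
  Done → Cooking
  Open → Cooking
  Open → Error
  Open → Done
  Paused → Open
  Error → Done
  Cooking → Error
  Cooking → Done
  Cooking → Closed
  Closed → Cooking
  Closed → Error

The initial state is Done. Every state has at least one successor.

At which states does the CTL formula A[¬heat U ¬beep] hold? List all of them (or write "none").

{Closed}

States satisfying ¬heat: {Error, Closed}.
States satisfying ¬beep: {Closed}.
States satisfying A[¬heat U ¬beep]: {Closed}.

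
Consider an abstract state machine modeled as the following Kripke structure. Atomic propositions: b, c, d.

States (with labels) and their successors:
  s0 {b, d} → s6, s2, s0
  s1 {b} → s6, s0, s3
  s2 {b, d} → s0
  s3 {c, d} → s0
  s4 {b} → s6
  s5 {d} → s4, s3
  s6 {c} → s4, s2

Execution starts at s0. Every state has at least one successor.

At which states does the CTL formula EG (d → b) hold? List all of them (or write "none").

{s0, s1, s2, s4, s6}

States satisfying d → b: {s0, s1, s2, s4, s6}.
States satisfying EG (d → b): {s0, s1, s2, s4, s6}.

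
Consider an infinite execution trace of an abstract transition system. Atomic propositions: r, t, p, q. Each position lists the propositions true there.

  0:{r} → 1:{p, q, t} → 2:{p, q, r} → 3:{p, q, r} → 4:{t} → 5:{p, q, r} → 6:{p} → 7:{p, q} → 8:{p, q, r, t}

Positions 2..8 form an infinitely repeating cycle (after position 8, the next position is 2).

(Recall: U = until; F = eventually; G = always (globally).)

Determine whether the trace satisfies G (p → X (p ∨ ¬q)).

Holds

p → X (p ∨ ¬q) holds at every position 0..8, and those are all positions ever visited, so G (p → X (p ∨ ¬q)) holds.
Positions where p holds: 1, 2, 3, 5, 6, 7, 8.
Check X (p ∨ ¬q) at each: 1→ok, 2→ok, 3→ok, 5→ok, 6→ok, 7→ok, 8→ok.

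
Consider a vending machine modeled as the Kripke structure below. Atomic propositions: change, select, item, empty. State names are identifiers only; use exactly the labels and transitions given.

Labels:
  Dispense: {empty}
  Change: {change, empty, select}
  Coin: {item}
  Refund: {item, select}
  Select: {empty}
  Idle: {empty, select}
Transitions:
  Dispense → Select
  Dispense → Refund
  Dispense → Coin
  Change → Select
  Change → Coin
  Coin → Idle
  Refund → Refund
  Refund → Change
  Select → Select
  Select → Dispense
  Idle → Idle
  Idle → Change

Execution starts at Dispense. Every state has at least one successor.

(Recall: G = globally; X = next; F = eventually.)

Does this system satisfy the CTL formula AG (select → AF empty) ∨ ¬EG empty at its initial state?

Does not hold

States satisfying select → AF empty: {Dispense, Change, Coin, Select, Idle}.
States satisfying AG (select → AF empty): ∅.
States satisfying empty: {Dispense, Change, Select, Idle}.
States satisfying EG empty: {Dispense, Change, Select, Idle}.
States satisfying ¬EG empty: {Coin, Refund}.
States satisfying AG (select → AF empty) ∨ ¬EG empty: {Coin, Refund}.
Dispense ∉ Sat(AG (select → AF empty) ∨ ¬EG empty).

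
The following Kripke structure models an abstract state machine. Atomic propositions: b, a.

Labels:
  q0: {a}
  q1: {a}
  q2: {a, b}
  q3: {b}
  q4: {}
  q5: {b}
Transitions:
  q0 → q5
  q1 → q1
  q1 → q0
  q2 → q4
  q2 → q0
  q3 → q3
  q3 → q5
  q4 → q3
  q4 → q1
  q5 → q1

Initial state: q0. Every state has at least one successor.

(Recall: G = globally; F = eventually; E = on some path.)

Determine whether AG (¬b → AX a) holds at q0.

States satisfying ¬b → AX a: {q1, q2, q3, q5}.
States satisfying AG (¬b → AX a): ∅.
q0 is reachable from q0 and violates ¬b → AX a, so AG fails at q0.
q0 ∉ Sat(AG (¬b → AX a)).

No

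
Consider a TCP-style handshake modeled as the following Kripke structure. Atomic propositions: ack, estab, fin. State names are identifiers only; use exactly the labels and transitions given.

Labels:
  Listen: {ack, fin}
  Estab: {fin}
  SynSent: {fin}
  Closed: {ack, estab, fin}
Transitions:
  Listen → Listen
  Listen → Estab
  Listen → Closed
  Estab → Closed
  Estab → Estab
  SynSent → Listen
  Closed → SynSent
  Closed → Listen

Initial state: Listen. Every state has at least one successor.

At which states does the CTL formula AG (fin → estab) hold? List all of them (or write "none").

States satisfying fin → estab: {Closed}.
States satisfying AG (fin → estab): ∅.

none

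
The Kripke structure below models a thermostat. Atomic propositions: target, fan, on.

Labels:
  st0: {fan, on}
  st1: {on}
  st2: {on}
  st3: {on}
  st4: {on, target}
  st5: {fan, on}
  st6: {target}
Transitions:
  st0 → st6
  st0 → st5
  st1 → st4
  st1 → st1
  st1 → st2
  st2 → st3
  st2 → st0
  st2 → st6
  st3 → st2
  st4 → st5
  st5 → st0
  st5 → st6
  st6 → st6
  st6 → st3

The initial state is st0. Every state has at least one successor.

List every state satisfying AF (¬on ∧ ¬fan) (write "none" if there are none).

{st6}

States satisfying ¬on ∧ ¬fan: {st6}.
States satisfying AF (¬on ∧ ¬fan): {st6}.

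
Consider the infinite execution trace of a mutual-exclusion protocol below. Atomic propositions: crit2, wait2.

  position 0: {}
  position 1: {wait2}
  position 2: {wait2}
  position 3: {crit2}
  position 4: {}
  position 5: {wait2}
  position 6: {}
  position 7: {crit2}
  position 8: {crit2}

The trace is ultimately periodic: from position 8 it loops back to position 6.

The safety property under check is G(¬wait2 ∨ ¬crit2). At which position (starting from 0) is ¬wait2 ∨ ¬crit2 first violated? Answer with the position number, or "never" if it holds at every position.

¬wait2 ∨ ¬crit2 holds at every position 0..8, and those are all the positions the trace ever visits, so the invariant G(¬wait2 ∨ ¬crit2) is never violated.

never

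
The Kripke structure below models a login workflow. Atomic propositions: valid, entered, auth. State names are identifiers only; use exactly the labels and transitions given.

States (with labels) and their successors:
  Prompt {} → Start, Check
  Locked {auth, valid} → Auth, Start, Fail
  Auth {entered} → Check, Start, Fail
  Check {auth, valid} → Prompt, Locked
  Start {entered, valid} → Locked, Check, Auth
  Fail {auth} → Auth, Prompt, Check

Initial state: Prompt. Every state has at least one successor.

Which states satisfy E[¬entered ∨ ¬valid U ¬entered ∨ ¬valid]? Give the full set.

{Prompt, Locked, Auth, Check, Fail}

States satisfying ¬entered ∨ ¬valid: {Prompt, Locked, Auth, Check, Fail}.
States satisfying E[¬entered ∨ ¬valid U ¬entered ∨ ¬valid]: {Prompt, Locked, Auth, Check, Fail}.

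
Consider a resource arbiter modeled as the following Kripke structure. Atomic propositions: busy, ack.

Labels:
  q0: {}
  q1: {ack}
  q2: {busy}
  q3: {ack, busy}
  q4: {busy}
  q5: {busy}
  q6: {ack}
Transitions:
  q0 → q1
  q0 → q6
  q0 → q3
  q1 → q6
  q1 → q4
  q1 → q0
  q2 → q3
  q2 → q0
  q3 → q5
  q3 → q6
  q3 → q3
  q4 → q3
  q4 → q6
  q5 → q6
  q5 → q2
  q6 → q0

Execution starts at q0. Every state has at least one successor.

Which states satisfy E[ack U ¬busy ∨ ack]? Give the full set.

{q0, q1, q3, q6}

States satisfying ack: {q1, q3, q6}.
States satisfying ¬busy ∨ ack: {q0, q1, q3, q6}.
States satisfying E[ack U ¬busy ∨ ack]: {q0, q1, q3, q6}.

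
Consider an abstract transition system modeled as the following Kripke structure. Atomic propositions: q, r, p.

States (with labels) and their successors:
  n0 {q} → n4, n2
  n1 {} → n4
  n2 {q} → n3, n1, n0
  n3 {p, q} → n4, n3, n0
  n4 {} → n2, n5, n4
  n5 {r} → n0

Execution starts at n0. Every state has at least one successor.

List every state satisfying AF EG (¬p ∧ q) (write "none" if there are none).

{n0, n2, n5}

States satisfying EG (¬p ∧ q): {n0, n2}.
States satisfying AF EG (¬p ∧ q): {n0, n2, n5}.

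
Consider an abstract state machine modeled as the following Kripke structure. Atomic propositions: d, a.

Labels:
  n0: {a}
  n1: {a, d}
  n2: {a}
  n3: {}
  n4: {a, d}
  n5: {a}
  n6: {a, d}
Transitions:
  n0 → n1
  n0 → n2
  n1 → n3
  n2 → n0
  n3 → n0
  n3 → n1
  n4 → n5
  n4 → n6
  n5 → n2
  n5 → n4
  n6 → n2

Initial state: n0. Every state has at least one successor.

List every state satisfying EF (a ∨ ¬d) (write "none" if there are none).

States satisfying a ∨ ¬d: {n0, n1, n2, n3, n4, n5, n6}.
States satisfying EF (a ∨ ¬d): {n0, n1, n2, n3, n4, n5, n6}.

{n0, n1, n2, n3, n4, n5, n6}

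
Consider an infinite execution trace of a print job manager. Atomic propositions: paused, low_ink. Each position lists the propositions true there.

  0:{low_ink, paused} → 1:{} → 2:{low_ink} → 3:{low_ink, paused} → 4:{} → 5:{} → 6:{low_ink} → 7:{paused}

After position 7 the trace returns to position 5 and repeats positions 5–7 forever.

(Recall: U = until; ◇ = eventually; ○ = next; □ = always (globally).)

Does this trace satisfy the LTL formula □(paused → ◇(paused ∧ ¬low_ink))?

paused → ◇(paused ∧ ¬low_ink) holds at every position 0..7, and those are all positions ever visited, so □(paused → ◇(paused ∧ ¬low_ink)) holds.
Positions where paused holds: 0, 3, 7.
Check ◇(paused ∧ ¬low_ink) at each: 0→ok, 3→ok, 7→ok.

Yes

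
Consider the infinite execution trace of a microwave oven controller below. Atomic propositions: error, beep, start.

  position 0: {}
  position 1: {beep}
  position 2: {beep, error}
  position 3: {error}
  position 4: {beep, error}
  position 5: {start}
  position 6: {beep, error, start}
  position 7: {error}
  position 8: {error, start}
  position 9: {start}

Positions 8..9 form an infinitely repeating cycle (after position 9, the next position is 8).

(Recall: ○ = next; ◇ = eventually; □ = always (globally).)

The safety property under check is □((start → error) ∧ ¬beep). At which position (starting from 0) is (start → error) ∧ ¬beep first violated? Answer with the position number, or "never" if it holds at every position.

Check (start → error) ∧ ¬beep at each position in order: 0 ✓.
At position 1 the labels are {beep}, so (start → error) ∧ ¬beep is false there. This is the first violation.

1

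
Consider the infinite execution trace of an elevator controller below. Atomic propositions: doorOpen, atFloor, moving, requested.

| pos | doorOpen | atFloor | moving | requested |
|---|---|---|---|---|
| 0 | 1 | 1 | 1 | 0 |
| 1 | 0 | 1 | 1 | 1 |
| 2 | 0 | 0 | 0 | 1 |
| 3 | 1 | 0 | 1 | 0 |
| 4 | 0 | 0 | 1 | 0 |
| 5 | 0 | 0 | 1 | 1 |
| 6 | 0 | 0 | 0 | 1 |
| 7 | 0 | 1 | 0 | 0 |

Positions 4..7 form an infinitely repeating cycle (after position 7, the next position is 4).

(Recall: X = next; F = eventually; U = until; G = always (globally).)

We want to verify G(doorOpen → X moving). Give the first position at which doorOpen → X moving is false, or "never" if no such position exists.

doorOpen → X moving holds at every position 0..7, and those are all the positions the trace ever visits, so the invariant G(doorOpen → X moving) is never violated.

never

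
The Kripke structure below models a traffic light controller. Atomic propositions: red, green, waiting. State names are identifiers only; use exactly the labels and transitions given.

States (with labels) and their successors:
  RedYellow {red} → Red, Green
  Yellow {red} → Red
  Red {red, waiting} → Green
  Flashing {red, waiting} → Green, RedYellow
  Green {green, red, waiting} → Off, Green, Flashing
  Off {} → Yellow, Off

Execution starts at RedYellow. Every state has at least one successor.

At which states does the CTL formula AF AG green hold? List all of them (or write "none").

States satisfying AG green: ∅.
States satisfying AF AG green: ∅.

none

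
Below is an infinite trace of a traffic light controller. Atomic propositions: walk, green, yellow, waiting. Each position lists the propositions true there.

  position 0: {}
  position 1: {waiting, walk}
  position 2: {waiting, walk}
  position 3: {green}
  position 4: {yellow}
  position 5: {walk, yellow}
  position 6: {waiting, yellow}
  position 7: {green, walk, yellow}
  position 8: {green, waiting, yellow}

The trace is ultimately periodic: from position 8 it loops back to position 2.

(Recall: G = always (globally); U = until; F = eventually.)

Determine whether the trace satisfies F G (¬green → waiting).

No

G (¬green → waiting) is false at every position 0..8, so it never becomes true and F G (¬green → waiting) fails.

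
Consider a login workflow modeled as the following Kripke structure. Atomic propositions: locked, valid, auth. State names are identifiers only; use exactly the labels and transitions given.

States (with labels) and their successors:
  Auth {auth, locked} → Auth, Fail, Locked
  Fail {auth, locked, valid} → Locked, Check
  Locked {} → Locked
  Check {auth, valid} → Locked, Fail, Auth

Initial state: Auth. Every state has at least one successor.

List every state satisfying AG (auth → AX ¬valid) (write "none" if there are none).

States satisfying auth → AX ¬valid: {Locked}.
States satisfying AG (auth → AX ¬valid): {Locked}.

{Locked}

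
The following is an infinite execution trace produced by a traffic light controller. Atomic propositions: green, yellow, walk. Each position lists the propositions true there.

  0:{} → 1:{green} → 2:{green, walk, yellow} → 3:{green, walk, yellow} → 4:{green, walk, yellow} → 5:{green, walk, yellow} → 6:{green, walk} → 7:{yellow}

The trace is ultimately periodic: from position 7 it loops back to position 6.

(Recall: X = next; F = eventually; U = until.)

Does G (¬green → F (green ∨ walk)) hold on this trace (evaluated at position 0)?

Satisfied

¬green → F (green ∨ walk) holds at every position 0..7, and those are all positions ever visited, so G (¬green → F (green ∨ walk)) holds.
Positions where ¬green holds: 0, 7.
Check F (green ∨ walk) at each: 0→ok, 7→ok.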